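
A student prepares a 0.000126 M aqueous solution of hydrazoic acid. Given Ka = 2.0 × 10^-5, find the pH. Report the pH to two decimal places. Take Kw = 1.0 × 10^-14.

pH = 4.39

HN3 ⇌ N3- + H+
From the ICE table, Ka = [H+]²/(0.000126 − [H+]) = 2.0 × 10^-5.
The 5% rule fails; solving [H+]² + Ka·[H+] − Ka·C₀ = 0 exactly:
[H+] = (−Ka + √(Ka² + 4·Ka·C₀))/2 = 4.12 × 10^-5 M
pH = −log[H+] = −log(4.12 × 10^-5) = 4.39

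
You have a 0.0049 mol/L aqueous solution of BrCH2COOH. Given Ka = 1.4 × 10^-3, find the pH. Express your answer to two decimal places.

BrCH2COOH ⇌ BrCH2COO- + H+
From the ICE table, Ka = [H+]²/(0.0049 − [H+]) = 1.4 × 10^-3.
The 5% rule fails; solving [H+]² + Ka·[H+] − Ka·C₀ = 0 exactly:
[H+] = [−0.0014 + √(0.0014² + 2.74e-05)]/2 = 2.01 × 10^-3 M
pH = −log[H+] = −log(2.01 × 10^-3) = 2.70

pH = 2.70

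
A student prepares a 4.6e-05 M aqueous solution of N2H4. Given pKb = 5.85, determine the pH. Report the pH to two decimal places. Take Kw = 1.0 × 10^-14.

N2H4 + H2O ⇌ N2H5+ + OH-
Kb = 10^(−5.85) = 1.41 × 10^-6
Kb = x²/(4.6e-05 − x) = 1.41 × 10^-6
x is not negligible relative to C₀; solve x² + 1.41e-06·x − 6.49e-11 = 0.
x = [−1.41e-06 + √(1.41e-06² + 2.59e-10)]/2 = 7.38 × 10^-6 M
pOH = 5.13, so pH = 14.00 − pOH = 8.87

pH = 8.87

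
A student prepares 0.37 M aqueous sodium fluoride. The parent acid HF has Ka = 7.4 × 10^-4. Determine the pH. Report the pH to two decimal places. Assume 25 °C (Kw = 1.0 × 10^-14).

pH = 8.35

F- is the conjugate base of the weak acid HF.
Kb = Kw/Ka = 1.0×10^-14 / 7.4 × 10^-4 = 1.35 × 10^-11
Kb = [OH-]²/(0.37 − [OH-]) = 1.35 × 10^-11
Assume [OH-] ≪ 0.37: [OH-] ≈ √(1.35 × 10^-11 × 0.37) = 2.23 × 10^-6 M
([OH-]/C₀ = 0.0006% < 5%, so the approximation holds.)
pOH = 5.65, so pH = 14.00 − pOH = 8.35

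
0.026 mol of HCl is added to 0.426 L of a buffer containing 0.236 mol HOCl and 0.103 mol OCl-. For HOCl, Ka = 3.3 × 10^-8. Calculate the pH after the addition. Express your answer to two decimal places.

pH = 6.95

After neutralization: n(HOCl) = 0.262 mol, n(OCl-) = 0.077 mol.
pKa = −log(3.3 × 10^-8) = 7.481
pH = pKa + log([A⁻]/[HA]) = 7.481 + log(0.077/0.262) = 7.481 -0.532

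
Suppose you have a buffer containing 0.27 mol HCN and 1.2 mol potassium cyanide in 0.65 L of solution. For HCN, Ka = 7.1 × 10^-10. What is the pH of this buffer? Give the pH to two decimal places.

pH = 9.80

pKa = −log(7.1 × 10^-10) = 9.149
pH = pKa + log([A⁻]/[HA]) = 9.149 + log(1.2/0.27)
pH = 9.149 + (+0.648) = 9.80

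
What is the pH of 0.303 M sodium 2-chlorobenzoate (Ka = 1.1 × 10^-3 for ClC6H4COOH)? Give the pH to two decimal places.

pH = 8.22

ClC6H4COO- is the conjugate base of the weak acid ClC6H4COOH.
Kb = Kw/Ka = 1.0×10^-14 / 1.1 × 10^-3 = 9.09 × 10^-12
From the ICE table, Kb = [OH-]²/(0.303 − [OH-]) = 9.09 × 10^-12.
Since Kb ≪ C₀, [OH-] ≈ √(Kb·C₀) = 1.66 × 10^-6 M.
([OH-]/C₀ = 0.00055% < 5%, so the approximation holds.)
pOH = −log(1.66 × 10^-6) = 5.78; pH = 14.00 − 5.78 = 8.22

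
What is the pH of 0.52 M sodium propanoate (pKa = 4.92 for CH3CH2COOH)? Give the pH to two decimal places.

CH3CH2COO- is the conjugate base of the weak acid CH3CH2COOH.
Ka = 10^(−4.92) = 1.20 × 10^-5
Kb = Kw/Ka = 1.0×10^-14 / 1.20 × 10^-5 = 8.33 × 10^-10
From the ICE table, Kb = x²/(0.52 − x) = 8.33 × 10^-10.
Assume x ≪ 0.52: x ≈ √(8.33 × 10^-10 × 0.52) = 2.08 × 10^-5 M
pOH = 4.68, so pH = 14.00 − pOH = 9.32

pH = 9.32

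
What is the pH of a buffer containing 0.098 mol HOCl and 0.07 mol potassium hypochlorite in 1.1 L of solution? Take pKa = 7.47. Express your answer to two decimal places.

Using pH = pKa + log([base]/[acid]) with [base]/[acid] = 0.07/0.098:
pH = 7.47 + (-0.146) = 7.32

pH = 7.32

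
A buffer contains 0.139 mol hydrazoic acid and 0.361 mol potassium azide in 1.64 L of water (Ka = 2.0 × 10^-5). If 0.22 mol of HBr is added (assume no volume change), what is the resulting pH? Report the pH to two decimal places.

After neutralization: n(HN3) = 0.359 mol, n(N3-) = 0.141 mol.
pKa = −log(2.0 × 10^-5) = 4.699
Henderson–Hasselbalch with mole ratio 0.141/0.359: pH = 4.699 + (-0.406)

pH = 4.29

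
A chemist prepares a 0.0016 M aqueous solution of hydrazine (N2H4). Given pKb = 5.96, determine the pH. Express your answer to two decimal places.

N2H4 + H2O ⇌ N2H5+ + OH-
Kb = 10^(−5.96) = 1.10 × 10^-6
From the ICE table, Kb = x²/(0.0016 − x) = 1.10 × 10^-6.
Assume x ≪ 0.0016: x ≈ √(1.10 × 10^-6 × 0.0016) = 4.20 × 10^-5 M
pOH = 4.38, so pH = 14.00 − pOH = 9.62

pH = 9.62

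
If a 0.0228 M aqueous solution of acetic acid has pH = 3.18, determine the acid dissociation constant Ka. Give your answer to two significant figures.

[H+] = 10^(-3.18) = 6.61 × 10^-4 M
At equilibrium [HA] = 0.0228 − 6.61 × 10^-4 = 2.21 × 10^-2 M
Ka = [H+][A-]/[HA] = (6.61 × 10^-4)² / 2.21 × 10^-2 = 2.0 × 10^-5

Ka = 2.0 × 10^-5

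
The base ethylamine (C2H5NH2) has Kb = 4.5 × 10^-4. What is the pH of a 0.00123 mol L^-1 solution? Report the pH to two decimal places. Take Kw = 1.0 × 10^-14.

pH = 10.74

C2H5NH2 + H2O ⇌ C2H5NH3+ + OH-
From the ICE table, Kb = x²/(0.00123 − x) = 4.5 × 10^-4.
The 5% rule fails; solving x² + Kb·x − Kb·C₀ = 0 exactly:
x = [−0.00045 + √(0.00045² + 2.21e-06)]/2 = 5.52 × 10^-4 M
pOH = 3.26, so pH = 14.00 − pOH = 10.74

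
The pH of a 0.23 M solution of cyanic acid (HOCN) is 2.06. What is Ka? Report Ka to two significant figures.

[H+] = 10^(-2.06) = 8.71 × 10^-3 M
At equilibrium [HA] = 0.23 − 8.71 × 10^-3 = 2.21 × 10^-1 M
Ka = [H+][A-]/[HA] = (8.71 × 10^-3)² / 2.21 × 10^-1 = 3.4 × 10^-4

Ka = 3.4 × 10^-4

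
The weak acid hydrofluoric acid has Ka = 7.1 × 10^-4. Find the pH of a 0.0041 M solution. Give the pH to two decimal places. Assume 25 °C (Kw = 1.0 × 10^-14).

pH = 2.86

HF ⇌ F- + H+
Ka = [H+]²/(0.0041 − [H+]) = 7.1 × 10^-4
The 5% rule fails; solving [H+]² + Ka·[H+] − Ka·C₀ = 0 exactly:
[H+] = (−Ka + √(Ka² + 4·Ka·C₀))/2 = 1.39 × 10^-3 M
pH = −log(1.39 × 10^-3) = 2.86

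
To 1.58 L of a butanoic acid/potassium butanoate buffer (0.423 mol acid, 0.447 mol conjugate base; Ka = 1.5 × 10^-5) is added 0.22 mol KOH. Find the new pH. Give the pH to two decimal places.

pH = 5.34

After neutralization: n(CH3(CH2)2COOH) = 0.203 mol, n(CH3(CH2)2COO-) = 0.667 mol.
pKa = −log(1.5 × 10^-5) = 4.824
pH = pKa + log(n_CH3(CH2)2COO-/n_CH3(CH2)2COOH) = 4.824 + log(0.667/0.203) = 4.824 + (+0.517)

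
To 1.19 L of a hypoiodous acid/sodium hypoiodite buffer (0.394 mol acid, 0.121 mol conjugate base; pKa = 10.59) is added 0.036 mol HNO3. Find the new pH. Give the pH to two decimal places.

pH = 9.89

After neutralization: n(HOI) = 0.43 mol, n(OI-) = 0.085 mol.
pH = pKa + log([A⁻]/[HA]) = 10.59 + log(0.085/0.43) = 10.59 -0.704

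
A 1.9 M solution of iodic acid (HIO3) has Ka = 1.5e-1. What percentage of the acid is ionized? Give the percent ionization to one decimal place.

HIO3 ⇌ IO3- + H+; let x = [H+] at equilibrium.
Ka = x²/(C₀ − x); solving the quadratic gives x = 4.64 × 10^-1 M.
Fraction ionized = 4.64 × 10^-1 / 1.9 = 0.2442 → 24.4%

24.4%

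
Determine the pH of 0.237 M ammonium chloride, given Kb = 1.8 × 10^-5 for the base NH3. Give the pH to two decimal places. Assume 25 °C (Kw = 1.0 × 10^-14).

pH = 4.94

NH4+ is the conjugate acid of the weak base NH3.
Ka = Kw/Kb = 1.0×10^-14 / 1.8 × 10^-5 = 5.56 × 10^-10
Ka = [H+]²/(0.237 − [H+]) = 5.56 × 10^-10
Since Ka ≪ C₀, [H+] ≈ √(Ka·C₀) = 1.15 × 10^-5 M.
Check: 0.0048% ionized — well under 5%, approximation valid.
pH = −log[H+] = −log(1.15 × 10^-5) = 4.94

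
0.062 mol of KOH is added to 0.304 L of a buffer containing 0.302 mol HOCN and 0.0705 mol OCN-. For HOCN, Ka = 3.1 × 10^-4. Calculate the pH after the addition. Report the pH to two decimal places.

pH = 3.25

After neutralization: n(HOCN) = 0.24 mol, n(OCN-) = 0.133 mol.
pKa = −log(3.1 × 10^-4) = 3.509
Henderson–Hasselbalch with mole ratio 0.133/0.24: pH = 3.509 + (-0.256)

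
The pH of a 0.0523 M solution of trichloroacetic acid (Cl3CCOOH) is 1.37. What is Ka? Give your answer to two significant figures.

[H+] = 10^(-1.37) = 4.27 × 10^-2 M
At equilibrium [HA] = 0.0523 − 4.27 × 10^-2 = 9.60 × 10^-3 M
Ka = [H+][A-]/[HA] = (4.27 × 10^-2)² / 9.60 × 10^-3 = 1.9 × 10^-1

Ka = 1.9 × 10^-1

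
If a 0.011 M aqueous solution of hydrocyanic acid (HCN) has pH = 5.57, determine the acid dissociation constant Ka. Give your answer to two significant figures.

Ka = 6.6 × 10^-10

[H+] = 10^(-5.57) = 2.69 × 10^-6 M
At equilibrium [HA] = 0.011 − 2.69 × 10^-6 = 1.10 × 10^-2 M
Ka = [H+][A-]/[HA] = (2.69 × 10^-6)² / 1.10 × 10^-2 = 6.6 × 10^-10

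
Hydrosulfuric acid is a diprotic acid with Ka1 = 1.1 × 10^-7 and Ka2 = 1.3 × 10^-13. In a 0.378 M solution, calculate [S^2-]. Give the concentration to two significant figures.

1.3 × 10^-13 M

First ionization gives [H+] ≈ [HS-] = 2.04 × 10^-4 M.
Second step: Ka2 = [H+][S^2-]/[HS-] ≈ [S^2-] (since [H+] ≈ [HS-]).
So [S^2-] ≈ Ka2.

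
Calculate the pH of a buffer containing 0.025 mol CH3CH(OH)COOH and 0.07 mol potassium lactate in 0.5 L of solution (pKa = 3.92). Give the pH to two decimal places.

pH = 4.37

Henderson–Hasselbalch: pH = pKa + log([CH3CH(OH)COO-]/[CH3CH(OH)COOH]) = 3.92 + log(0.07/0.025)
pH = 3.92 + (+0.447) = 4.37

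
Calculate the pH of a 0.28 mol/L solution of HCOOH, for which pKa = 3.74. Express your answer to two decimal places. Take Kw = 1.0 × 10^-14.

HCOOH ⇌ HCOO- + H+
Ka = 10^(−3.74) = 1.82 × 10^-4
Ka = [H+]²/(0.28 − [H+]) = 1.82 × 10^-4
Neglecting [H+] in the denominator: [H+] = √(1.82 × 10^-4 × 0.28) = 7.14 × 10^-3 M
pH = −log(7.14 × 10^-3) = 2.15

pH = 2.15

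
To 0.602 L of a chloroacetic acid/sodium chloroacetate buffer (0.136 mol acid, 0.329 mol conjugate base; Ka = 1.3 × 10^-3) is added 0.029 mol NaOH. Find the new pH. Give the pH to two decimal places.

OH- converts ClCH2COOH to ClCH2COO-: ClCH2COOH → 0.107 mol, ClCH2COO- → 0.358 mol.
pKa = −log(1.3 × 10^-3) = 2.886
pH = pKa + log([A⁻]/[HA]) = 2.886 + log(0.358/0.107) = 2.886 +0.524

pH = 3.41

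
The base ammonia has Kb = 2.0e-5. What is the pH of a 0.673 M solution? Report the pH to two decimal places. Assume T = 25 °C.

pH = 11.56

NH3 + H2O ⇌ NH4+ + OH-
From the ICE table, Kb = [OH-]²/(0.673 − [OH-]) = 2.0 × 10^-5.
Since Kb ≪ C₀, [OH-] ≈ √(Kb·C₀) = 3.67 × 10^-3 M.
Check: 0.55% ionized — well under 5%, approximation valid.
pOH = 2.44, so pH = 14.00 − pOH = 11.56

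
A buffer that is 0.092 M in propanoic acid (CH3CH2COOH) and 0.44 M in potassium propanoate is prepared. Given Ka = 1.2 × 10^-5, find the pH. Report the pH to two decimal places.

pKa = −log(1.2 × 10^-5) = 4.921
pH = pKa + log([A⁻]/[HA]) = 4.921 + log(0.44/0.092)
pH = 4.921 + (+0.680) = 5.60

pH = 5.60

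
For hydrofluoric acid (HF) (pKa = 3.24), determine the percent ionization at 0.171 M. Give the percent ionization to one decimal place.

HF ⇌ F- + H+; let x = [H+] at equilibrium.
Ka = 10^(−3.24) = 5.75 × 10^-4
Ka = x²/(C₀ − x); solving the quadratic gives x = 9.63 × 10^-3 M.
Fraction ionized = 9.63 × 10^-3 / 0.171 = 0.0563 → 5.6%

5.6%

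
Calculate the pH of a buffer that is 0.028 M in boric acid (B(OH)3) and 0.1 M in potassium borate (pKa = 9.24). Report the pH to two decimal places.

Henderson–Hasselbalch: pH = pKa + log([B(OH)4-]/[B(OH)3]) = 9.24 + log(0.1/0.028)
pH = 9.24 + (+0.553) = 9.79

pH = 9.79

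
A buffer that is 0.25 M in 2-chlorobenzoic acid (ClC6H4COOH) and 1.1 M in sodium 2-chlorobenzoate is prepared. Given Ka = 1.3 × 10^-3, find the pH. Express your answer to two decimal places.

pH = 3.53

pKa = −log(1.3 × 10^-3) = 2.886
Henderson–Hasselbalch: pH = pKa + log([ClC6H4COO-]/[ClC6H4COOH]) = 2.886 + log(1.1/0.25)
pH = 2.886 + (+0.643) = 3.53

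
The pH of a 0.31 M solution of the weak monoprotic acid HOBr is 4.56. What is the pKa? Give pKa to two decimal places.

pKa = 8.61

[H+] = 10^(-4.56) = 2.75 × 10^-5 M
At equilibrium [HA] = 0.31 − 2.75 × 10^-5 = 3.10 × 10^-1 M
Ka = [H+][A-]/[HA] = (2.75 × 10^-5)² / 3.10 × 10^-1 = 2.44 × 10^-9
pKa = -log(2.44 × 10^-9) = 8.61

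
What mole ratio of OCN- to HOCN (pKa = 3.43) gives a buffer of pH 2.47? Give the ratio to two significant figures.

pH = pKa + log(r) ⇒ log(r) = 2.47 − 3.43 = -0.96
r = [OCN-]/[HOCN] = 10^(-0.96) = 0.11

ratio = 0.11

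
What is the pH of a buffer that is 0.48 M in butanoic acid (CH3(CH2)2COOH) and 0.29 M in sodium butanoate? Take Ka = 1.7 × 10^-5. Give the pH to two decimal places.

pKa = −log(1.7 × 10^-5) = 4.770
Using pH = pKa + log([base]/[acid]) with [base]/[acid] = 0.29/0.48:
pH = 4.770 + (-0.219) = 4.55

pH = 4.55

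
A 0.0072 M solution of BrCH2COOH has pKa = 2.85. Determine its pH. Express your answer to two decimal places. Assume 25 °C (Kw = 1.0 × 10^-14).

pH = 2.59

BrCH2COOH ⇌ BrCH2COO- + H+
Ka = 10^(−2.85) = 1.41 × 10^-3
Let x = [H+] at equilibrium. Ka = x²/(0.0072 − x).
The 5% rule fails; solving x² + Ka·x − Ka·C₀ = 0 exactly:
x = (−Ka + √(Ka² + 4·Ka·C₀))/2 = 2.56 × 10^-3 M
pH = −log[H+] = −log(2.56 × 10^-3) = 2.59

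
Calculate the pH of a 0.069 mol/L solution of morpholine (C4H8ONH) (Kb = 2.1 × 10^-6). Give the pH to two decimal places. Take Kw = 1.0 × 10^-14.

C4H8ONH + H2O ⇌ C4H8ONH2+ + OH-
Kb = [OH-]²/(0.069 − [OH-]) = 2.1 × 10^-6
Neglecting [OH-] in the denominator: [OH-] = √(2.1 × 10^-6 × 0.069) = 3.81 × 10^-4 M
pOH = 3.42, so pH = 14.00 − pOH = 10.58

pH = 10.58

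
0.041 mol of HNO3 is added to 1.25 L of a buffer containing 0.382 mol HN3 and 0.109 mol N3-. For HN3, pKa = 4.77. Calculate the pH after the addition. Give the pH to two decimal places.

After neutralization: n(HN3) = 0.423 mol, n(N3-) = 0.068 mol.
pH = pKa + log([A⁻]/[HA]) = 4.77 + log(0.068/0.423) = 4.77 -0.794

pH = 3.98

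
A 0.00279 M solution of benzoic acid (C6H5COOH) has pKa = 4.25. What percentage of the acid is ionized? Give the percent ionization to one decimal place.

C6H5COOH ⇌ C6H5COO- + H+; let x = [H+] at equilibrium.
Ka = 10^(−4.25) = 5.62 × 10^-5
Ka = x²/(C₀ − x); solving the quadratic gives x = 3.69 × 10^-4 M.
% ionization = x/C₀ × 100% = 3.69 × 10^-4/0.00279 × 100% = 13.2%

13.2%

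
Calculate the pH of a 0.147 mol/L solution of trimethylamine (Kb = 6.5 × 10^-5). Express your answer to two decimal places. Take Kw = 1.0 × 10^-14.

pH = 11.49

(CH3)3N + H2O ⇌ (CH3)3NH+ + OH-
From the ICE table, Kb = [OH-]²/(0.147 − [OH-]) = 6.5 × 10^-5.
Since Kb ≪ C₀, [OH-] ≈ √(Kb·C₀) = 3.09 × 10^-3 M.
pOH = −log(3.09 × 10^-3) = 2.51; pH = 14.00 − 2.51 = 11.49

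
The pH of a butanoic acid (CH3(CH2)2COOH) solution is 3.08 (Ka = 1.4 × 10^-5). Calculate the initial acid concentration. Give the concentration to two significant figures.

[H+] = 10^(-3.08) = 8.32 × 10^-4 M = x
Ka = x²/(C₀ − x) ⇒ C₀ = x + x²/Ka
C₀ = 8.32 × 10^-4 + (8.32 × 10^-4)²/(1.4 × 10^-5) = 5.03 × 10^-2 M

C₀ = 5.0 × 10^-2 M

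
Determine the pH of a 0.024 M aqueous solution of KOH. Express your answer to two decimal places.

pH = 12.38

KOH is a strong base; [OH-] = 0.024 M.
pOH = -log(0.024) = 1.62
pH = 14.00 - 1.62 = 12.38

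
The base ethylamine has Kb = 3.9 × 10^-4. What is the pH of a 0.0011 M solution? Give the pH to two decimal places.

pH = 10.69

C2H5NH2 + H2O ⇌ C2H5NH3+ + OH-
From the ICE table, Kb = [OH-]²/(0.0011 − [OH-]) = 3.9 × 10^-4.
[OH-] is not negligible relative to C₀; solve [OH-]² + 0.00039·[OH-] − 4.29e-07 = 0.
[OH-] = [−0.00039 + √(0.00039² + 1.72e-06)]/2 = 4.88 × 10^-4 M
pOH = 3.31, so pH = 14.00 − pOH = 10.69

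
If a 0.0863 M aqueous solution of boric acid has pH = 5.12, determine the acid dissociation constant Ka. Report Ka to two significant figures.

Ka = 6.7 × 10^-10

[H+] = 10^(-5.12) = 7.59 × 10^-6 M
At equilibrium [HA] = 0.0863 − 7.59 × 10^-6 = 8.63 × 10^-2 M
Ka = [H+][A-]/[HA] = (7.59 × 10^-6)² / 8.63 × 10^-2 = 6.7 × 10^-10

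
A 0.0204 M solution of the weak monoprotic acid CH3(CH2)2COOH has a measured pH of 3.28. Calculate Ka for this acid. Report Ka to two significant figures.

[H+] = 10^(-3.28) = 5.25 × 10^-4 M
At equilibrium [HA] = 0.0204 − 5.25 × 10^-4 = 1.99 × 10^-2 M
Ka = [H+][A-]/[HA] = (5.25 × 10^-4)² / 1.99 × 10^-2 = 1.4 × 10^-5

Ka = 1.4 × 10^-5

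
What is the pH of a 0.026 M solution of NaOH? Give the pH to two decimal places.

NaOH is a strong base; [OH-] = 0.026 M.
pOH = -log(0.026) = 1.59
pH = 14.00 - 1.59 = 12.41

pH = 12.41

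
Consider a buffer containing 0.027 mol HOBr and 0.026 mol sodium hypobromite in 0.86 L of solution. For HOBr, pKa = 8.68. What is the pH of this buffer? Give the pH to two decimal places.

pH = 8.66

Using pH = pKa + log([base]/[acid]) with [base]/[acid] = 0.026/0.027:
pH = 8.68 + (-0.016) = 8.66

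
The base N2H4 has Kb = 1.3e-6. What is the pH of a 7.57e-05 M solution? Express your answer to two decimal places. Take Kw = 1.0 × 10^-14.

N2H4 + H2O ⇌ N2H5+ + OH-
From the ICE table, Kb = [OH-]²/(7.57e-05 − [OH-]) = 1.3 × 10^-6.
Here C₀/Kb ≈ 58.2, so the small-[OH-] approximation fails. Use the quadratic:
[OH-] = [−1.3e-06 + √(1.3e-06² + 3.94e-10)]/2 = 9.29 × 10^-6 M
pOH = −log(9.29 × 10^-6) = 5.03; pH = 14.00 − 5.03 = 8.97

pH = 8.97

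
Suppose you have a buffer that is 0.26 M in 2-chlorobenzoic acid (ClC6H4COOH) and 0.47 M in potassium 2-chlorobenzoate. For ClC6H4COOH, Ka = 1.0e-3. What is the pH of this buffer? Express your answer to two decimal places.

pH = 3.26

pKa = −log(1.0 × 10^-3) = 3.000
pH = pKa + log([A⁻]/[HA]) = 3.000 + log(0.47/0.26)
pH = 3.000 + (+0.257) = 3.26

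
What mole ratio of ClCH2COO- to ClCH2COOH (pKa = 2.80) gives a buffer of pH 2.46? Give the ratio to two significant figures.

ratio = 0.46

pH = pKa + log(r) ⇒ log(r) = 2.46 − 2.80 = -0.34
r = [ClCH2COO-]/[ClCH2COOH] = 10^(-0.34) = 0.457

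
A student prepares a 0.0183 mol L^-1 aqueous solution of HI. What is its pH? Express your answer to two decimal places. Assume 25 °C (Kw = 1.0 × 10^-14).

HI is a strong acid and dissociates completely, so [H+] = 0.0183 M.
pH = -log(0.0183) = 1.74

pH = 1.74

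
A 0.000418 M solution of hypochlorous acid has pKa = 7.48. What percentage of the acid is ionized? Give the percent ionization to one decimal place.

0.9%

HOCl ⇌ OCl- + H+; let x = [H+] at equilibrium.
Ka = 10^(−7.48) = 3.31 × 10^-8
x ≈ √(Ka·C₀) = √(3.31 × 10^-8 × 0.000418) = 3.72 × 10^-6 M
% ionization = x/C₀ × 100% = 3.72 × 10^-6/0.000418 × 100% = 0.9%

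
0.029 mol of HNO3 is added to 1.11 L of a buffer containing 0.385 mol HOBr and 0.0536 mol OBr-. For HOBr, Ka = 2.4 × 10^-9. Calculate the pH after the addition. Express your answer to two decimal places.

Added H+ converts OBr- to HOBr: HOBr → 0.414 mol, OBr- → 0.0246 mol.
pKa = −log(2.4 × 10^-9) = 8.620
pH = pKa + log([A⁻]/[HA]) = 8.620 + log(0.0246/0.414) = 8.620 -1.226

pH = 7.39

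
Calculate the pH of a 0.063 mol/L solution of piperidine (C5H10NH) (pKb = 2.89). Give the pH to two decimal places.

C5H10NH + H2O ⇌ C5H10NH2+ + OH-
Kb = 10^(−2.89) = 1.29 × 10^-3
From the ICE table, Kb = [OH-]²/(0.063 − [OH-]) = 1.29 × 10^-3.
[OH-] is not negligible relative to C₀; solve [OH-]² + 0.00129·[OH-] − 8.13e-05 = 0.
[OH-] = (−Kb + √(Kb² + 4·Kb·C₀))/2 = 8.39 × 10^-3 M
pOH = 2.08, so pH = 14.00 − pOH = 11.92

pH = 11.92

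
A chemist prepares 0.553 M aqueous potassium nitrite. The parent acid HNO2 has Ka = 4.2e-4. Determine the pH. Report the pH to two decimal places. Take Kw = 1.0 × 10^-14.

NO2- is the conjugate base of the weak acid HNO2.
Kb = Kw/Ka = 1.0×10^-14 / 4.2 × 10^-4 = 2.38 × 10^-11
Kb = x²/(0.553 − x) = 2.38 × 10^-11
Neglecting x in the denominator: x = √(2.38 × 10^-11 × 0.553) = 3.63 × 10^-6 M
Check: 0.00066% ionized — well under 5%, approximation valid.
pOH = 5.44, so pH = 14.00 − pOH = 8.56

pH = 8.56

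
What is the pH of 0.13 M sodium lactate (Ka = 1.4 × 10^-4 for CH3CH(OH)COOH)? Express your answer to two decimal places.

CH3CH(OH)COO- is the conjugate base of the weak acid CH3CH(OH)COOH.
Kb = Kw/Ka = 1.0×10^-14 / 1.4 × 10^-4 = 7.14 × 10^-11
From the ICE table, Kb = x²/(0.13 − x) = 7.14 × 10^-11.
Neglecting x in the denominator: x = √(7.14 × 10^-11 × 0.13) = 3.05 × 10^-6 M
Check: 0.0023% ionized — well under 5%, approximation valid.
pOH = −log(3.05 × 10^-6) = 5.52; pH = 14.00 − 5.52 = 8.48

pH = 8.48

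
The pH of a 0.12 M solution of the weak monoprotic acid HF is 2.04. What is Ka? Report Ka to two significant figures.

[H+] = 10^(-2.04) = 9.12 × 10^-3 M
At equilibrium [HA] = 0.12 − 9.12 × 10^-3 = 1.11 × 10^-1 M
Ka = [H+][A-]/[HA] = (9.12 × 10^-3)² / 1.11 × 10^-1 = 7.5 × 10^-4

Ka = 7.5 × 10^-4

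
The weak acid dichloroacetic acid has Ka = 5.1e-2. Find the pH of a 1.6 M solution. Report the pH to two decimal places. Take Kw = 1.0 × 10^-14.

pH = 0.58

Cl2CHCOOH ⇌ Cl2CHCOO- + H+
From the ICE table, Ka = [H+]²/(1.6 − [H+]) = 5.1 × 10^-2.
The 5% rule fails; solving [H+]² + Ka·[H+] − Ka·C₀ = 0 exactly:
[H+] = [−0.051 + √(0.051² + 0.326)]/2 = 2.61 × 10^-1 M
pH = −log(2.61 × 10^-1) = 0.58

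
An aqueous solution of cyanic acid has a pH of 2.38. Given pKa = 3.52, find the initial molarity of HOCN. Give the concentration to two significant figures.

[H+] = 10^(-2.38) = 4.17 × 10^-3 M = x
Ka = 10^(−3.52) = 3.02 × 10^-4
Ka = x²/(C₀ − x) ⇒ C₀ = x + x²/Ka
C₀ = 4.17 × 10^-3 + (4.17 × 10^-3)²/(3.02 × 10^-4) = 6.17 × 10^-2 M

C₀ = 6.2 × 10^-2 M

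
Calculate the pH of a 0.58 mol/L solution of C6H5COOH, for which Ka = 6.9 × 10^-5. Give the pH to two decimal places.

C6H5COOH ⇌ C6H5COO- + H+
From the ICE table, Ka = [H+]²/(0.58 − [H+]) = 6.9 × 10^-5.
Since Ka ≪ C₀, [H+] ≈ √(Ka·C₀) = 6.33 × 10^-3 M.
([H+]/C₀ = 1.1% < 5%, so the approximation holds.)
pH = −log[H+] = −log(6.33 × 10^-3) = 2.20

pH = 2.20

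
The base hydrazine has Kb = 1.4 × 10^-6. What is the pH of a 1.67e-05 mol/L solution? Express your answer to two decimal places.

pH = 8.62

N2H4 + H2O ⇌ N2H5+ + OH-
Let x = [OH-] at equilibrium. Kb = x²/(1.67e-05 − x).
Here C₀/Kb ≈ 11.9, so the small-x approximation fails. Use the quadratic:
x = [−1.4e-06 + √(1.4e-06² + 9.35e-11)]/2 = 4.19 × 10^-6 M
pOH = −log(4.19 × 10^-6) = 5.38; pH = 14.00 − 5.38 = 8.62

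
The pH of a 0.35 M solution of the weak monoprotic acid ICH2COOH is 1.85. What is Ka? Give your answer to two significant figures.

[H+] = 10^(-1.85) = 1.41 × 10^-2 M
At equilibrium [HA] = 0.35 − 1.41 × 10^-2 = 3.36 × 10^-1 M
Ka = [H+][A-]/[HA] = (1.41 × 10^-2)² / 3.36 × 10^-1 = 5.9 × 10^-4

Ka = 5.9 × 10^-4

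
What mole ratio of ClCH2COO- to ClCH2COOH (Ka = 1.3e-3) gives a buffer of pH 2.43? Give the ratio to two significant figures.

pKa = -log(1.3 × 10^-3) = 2.886
pH = pKa + log(r) ⇒ log(r) = 2.43 − 2.886 = -0.456
r = [ClCH2COO-]/[ClCH2COOH] = 10^(-0.456) = 0.35

ratio = 0.35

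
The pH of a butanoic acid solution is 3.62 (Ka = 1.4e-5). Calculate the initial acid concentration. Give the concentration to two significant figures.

C₀ = 4.4 × 10^-3 M

[H+] = 10^(-3.62) = 2.40 × 10^-4 M = x
Ka = x²/(C₀ − x) ⇒ C₀ = x + x²/Ka
C₀ = 2.40 × 10^-4 + (2.40 × 10^-4)²/(1.4 × 10^-5) = 4.35 × 10^-3 M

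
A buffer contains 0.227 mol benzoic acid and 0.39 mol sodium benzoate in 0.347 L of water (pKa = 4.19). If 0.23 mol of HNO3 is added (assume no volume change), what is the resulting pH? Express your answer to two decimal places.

After neutralization: n(C6H5COOH) = 0.457 mol, n(C6H5COO-) = 0.16 mol.
Henderson–Hasselbalch with mole ratio 0.16/0.457: pH = 4.19 + (-0.456)

pH = 3.73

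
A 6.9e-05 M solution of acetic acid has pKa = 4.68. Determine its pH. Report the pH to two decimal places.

CH3COOH ⇌ CH3COO- + H+
Ka = 10^(−4.68) = 2.09 × 10^-5
Ka = [H+]²/(6.9e-05 − [H+]) = 2.09 × 10^-5
[H+] is not negligible relative to C₀; solve [H+]² + 2.09e-05·[H+] − 1.44e-09 = 0.
[H+] = (−Ka + √(Ka² + 4·Ka·C₀))/2 = 2.89 × 10^-5 M
pH = −log[H+] = −log(2.89 × 10^-5) = 4.54

pH = 4.54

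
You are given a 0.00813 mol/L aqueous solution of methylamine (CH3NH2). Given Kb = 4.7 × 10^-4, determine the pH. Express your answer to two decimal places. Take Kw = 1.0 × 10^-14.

CH3NH2 + H2O ⇌ CH3NH3+ + OH-
From the ICE table, Kb = [OH-]²/(0.00813 − [OH-]) = 4.7 × 10^-4.
The 5% rule fails; solving [OH-]² + Kb·[OH-] − Kb·C₀ = 0 exactly:
[OH-] = (−Kb + √(Kb² + 4·Kb·C₀))/2 = 1.73 × 10^-3 M
pOH = 2.76, so pH = 14.00 − pOH = 11.24

pH = 11.24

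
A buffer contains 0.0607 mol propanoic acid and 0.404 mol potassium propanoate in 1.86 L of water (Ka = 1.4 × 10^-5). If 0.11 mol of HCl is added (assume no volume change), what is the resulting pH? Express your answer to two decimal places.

After neutralization: n(CH3CH2COOH) = 0.171 mol, n(CH3CH2COO-) = 0.294 mol.
pKa = −log(1.4 × 10^-5) = 4.854
pH = pKa + log([A⁻]/[HA]) = 4.854 + log(0.294/0.171) = 4.854 +0.235

pH = 5.09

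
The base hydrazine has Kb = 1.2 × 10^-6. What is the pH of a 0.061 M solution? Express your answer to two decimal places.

N2H4 + H2O ⇌ N2H5+ + OH-
Kb = [OH-]²/(0.061 − [OH-]) = 1.2 × 10^-6
Since Kb ≪ C₀, [OH-] ≈ √(Kb·C₀) = 2.71 × 10^-4 M.
Check: 0.44% ionized — well under 5%, approximation valid.
pOH = −log(2.71 × 10^-4) = 3.57; pH = 14.00 − 3.57 = 10.43

pH = 10.43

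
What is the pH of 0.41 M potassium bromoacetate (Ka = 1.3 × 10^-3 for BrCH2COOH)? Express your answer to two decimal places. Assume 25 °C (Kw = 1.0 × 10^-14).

pH = 8.25

BrCH2COO- is the conjugate base of the weak acid BrCH2COOH.
Kb = Kw/Ka = 1.0×10^-14 / 1.3 × 10^-3 = 7.69 × 10^-12
Kb = x²/(0.41 − x) = 7.69 × 10^-12
Assume x ≪ 0.41: x ≈ √(7.69 × 10^-12 × 0.41) = 1.78 × 10^-6 M
Check: 0.00043% ionized — well under 5%, approximation valid.
pOH = −log(1.78 × 10^-6) = 5.75; pH = 14.00 − 5.75 = 8.25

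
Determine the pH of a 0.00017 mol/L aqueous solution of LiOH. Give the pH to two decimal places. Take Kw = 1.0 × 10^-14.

pH = 10.23

LiOH is a strong base; [OH-] = 0.00017 M.
pOH = -log(0.00017) = 3.77
pH = 14.00 - 3.77 = 10.23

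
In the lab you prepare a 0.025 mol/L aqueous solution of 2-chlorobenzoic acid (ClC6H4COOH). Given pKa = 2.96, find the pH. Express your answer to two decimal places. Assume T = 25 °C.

pH = 2.33

ClC6H4COOH ⇌ ClC6H4COO- + H+
Ka = 10^(−2.96) = 1.10 × 10^-3
Ka = x²/(0.025 − x) = 1.10 × 10^-3
x is not negligible relative to C₀; solve x² + 0.0011·x − 2.75e-05 = 0.
x = (−Ka + √(Ka² + 4·Ka·C₀))/2 = 4.72 × 10^-3 M
pH = −log[H+] = −log(4.72 × 10^-3) = 2.33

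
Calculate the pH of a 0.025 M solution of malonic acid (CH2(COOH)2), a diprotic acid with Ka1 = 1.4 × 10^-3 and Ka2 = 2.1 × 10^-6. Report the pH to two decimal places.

Ka1 ≫ Ka2, so treat the first dissociation as the only significant source of H+.
Ka1 = x²/(0.025 − x) = 1.4 × 10^-3
Solving the quadratic: x = (−Ka1 + √(Ka1² + 4·Ka1·C₀))/2 = 5.26 × 10^-3 M
pH = −log(5.26 × 10^-3) = 2.28

pH = 2.28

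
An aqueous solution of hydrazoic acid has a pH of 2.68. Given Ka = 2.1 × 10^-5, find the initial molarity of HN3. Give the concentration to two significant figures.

C₀ = 2.1 × 10^-1 M

[H+] = 10^(-2.68) = 2.09 × 10^-3 M = x
Ka = x²/(C₀ − x) ⇒ C₀ = x + x²/Ka
C₀ = 2.09 × 10^-3 + (2.09 × 10^-3)²/(2.1 × 10^-5) = 2.10 × 10^-1 M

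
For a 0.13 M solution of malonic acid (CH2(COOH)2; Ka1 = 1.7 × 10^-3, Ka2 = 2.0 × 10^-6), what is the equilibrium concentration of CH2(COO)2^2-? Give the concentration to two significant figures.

2.0 × 10^-6 M

First ionization gives [H+] ≈ [CH2(COOH)COO-] = 1.40 × 10^-2 M.
Second step: Ka2 = [H+][CH2(COO)2^2-]/[CH2(COOH)COO-] ≈ [CH2(COO)2^2-] (since [H+] ≈ [CH2(COOH)COO-]).
So [CH2(COO)2^2-] ≈ Ka2.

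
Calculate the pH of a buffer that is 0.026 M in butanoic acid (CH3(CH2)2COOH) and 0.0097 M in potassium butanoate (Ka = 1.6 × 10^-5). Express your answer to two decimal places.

pKa = −log(1.6 × 10^-5) = 4.796
Using pH = pKa + log([base]/[acid]) with [base]/[acid] = 0.0097/0.026:
pH = 4.796 + (-0.428) = 4.37

pH = 4.37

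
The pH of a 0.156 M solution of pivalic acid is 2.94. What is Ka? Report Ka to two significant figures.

[H+] = 10^(-2.94) = 1.15 × 10^-3 M
At equilibrium [HA] = 0.156 − 1.15 × 10^-3 = 1.55 × 10^-1 M
Ka = [H+][A-]/[HA] = (1.15 × 10^-3)² / 1.55 × 10^-1 = 8.5 × 10^-6

Ka = 8.5 × 10^-6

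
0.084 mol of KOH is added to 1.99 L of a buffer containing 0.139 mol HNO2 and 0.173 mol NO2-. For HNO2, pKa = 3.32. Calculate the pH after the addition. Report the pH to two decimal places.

OH- converts HNO2 to NO2-: HNO2 → 0.055 mol, NO2- → 0.257 mol.
Henderson–Hasselbalch with mole ratio 0.257/0.055: pH = 3.32 + (+0.670)

pH = 3.99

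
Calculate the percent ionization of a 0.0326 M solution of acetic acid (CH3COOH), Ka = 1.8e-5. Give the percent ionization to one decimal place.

2.3%

CH3COOH ⇌ CH3COO- + H+; let x = [H+] at equilibrium.
x ≈ √(Ka·C₀) = √(1.8 × 10^-5 × 0.0326) = 7.66 × 10^-4 M
% ionization = x/C₀ × 100% = 7.66 × 10^-4/0.0326 × 100% = 2.3%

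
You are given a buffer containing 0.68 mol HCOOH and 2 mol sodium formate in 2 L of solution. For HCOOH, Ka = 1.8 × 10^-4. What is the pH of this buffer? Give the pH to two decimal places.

pKa = −log(1.8 × 10^-4) = 3.745
Henderson–Hasselbalch: pH = pKa + log([HCOO-]/[HCOOH]) = 3.745 + log(2/0.68)
pH = 3.745 + (+0.469) = 4.21

pH = 4.21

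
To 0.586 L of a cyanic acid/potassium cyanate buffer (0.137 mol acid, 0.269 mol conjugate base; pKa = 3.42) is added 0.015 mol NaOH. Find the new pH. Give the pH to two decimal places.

pH = 3.79

After neutralization: n(HOCN) = 0.122 mol, n(OCN-) = 0.284 mol.
pH = pKa + log(n_OCN-/n_HOCN) = 3.42 + log(0.284/0.122) = 3.42 + (+0.367)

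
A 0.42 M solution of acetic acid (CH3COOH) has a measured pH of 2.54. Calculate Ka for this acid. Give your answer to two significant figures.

[H+] = 10^(-2.54) = 2.88 × 10^-3 M
At equilibrium [HA] = 0.42 − 2.88 × 10^-3 = 4.17 × 10^-1 M
Ka = [H+][A-]/[HA] = (2.88 × 10^-3)² / 4.17 × 10^-1 = 2.0 × 10^-5

Ka = 2.0 × 10^-5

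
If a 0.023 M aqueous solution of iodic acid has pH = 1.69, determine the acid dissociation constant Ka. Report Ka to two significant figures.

[H+] = 10^(-1.69) = 2.04 × 10^-2 M
At equilibrium [HA] = 0.023 − 2.04 × 10^-2 = 2.60 × 10^-3 M
Ka = [H+][A-]/[HA] = (2.04 × 10^-2)² / 2.60 × 10^-3 = 1.6 × 10^-1

Ka = 1.6 × 10^-1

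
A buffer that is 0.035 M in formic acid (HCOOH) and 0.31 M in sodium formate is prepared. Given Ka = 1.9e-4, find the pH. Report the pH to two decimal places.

pH = 4.67

pKa = −log(1.9 × 10^-4) = 3.721
pH = pKa + log([A⁻]/[HA]) = 3.721 + log(0.31/0.035)
pH = 3.721 + (+0.947) = 4.67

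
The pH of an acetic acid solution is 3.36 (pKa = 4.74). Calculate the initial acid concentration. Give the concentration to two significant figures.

C₀ = 1.1 × 10^-2 M

[H+] = 10^(-3.36) = 4.37 × 10^-4 M = x
Ka = 10^(−4.74) = 1.82 × 10^-5
Ka = x²/(C₀ − x) ⇒ C₀ = x + x²/Ka
C₀ = 4.37 × 10^-4 + (4.37 × 10^-4)²/(1.82 × 10^-5) = 1.09 × 10^-2 M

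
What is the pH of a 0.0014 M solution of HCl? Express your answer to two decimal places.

pH = 2.85

HCl is a strong acid and dissociates completely, so [H+] = 0.0014 M.
pH = -log(0.0014) = 2.85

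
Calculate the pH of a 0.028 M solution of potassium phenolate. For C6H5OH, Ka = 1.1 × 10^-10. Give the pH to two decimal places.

pH = 11.19

C6H5O- is the conjugate base of the weak acid C6H5OH.
Kb = Kw/Ka = 1.0×10^-14 / 1.1 × 10^-10 = 9.09 × 10^-5
From the ICE table, Kb = x²/(0.028 − x) = 9.09 × 10^-5.
x is not negligible relative to C₀; solve x² + 9.09e-05·x − 2.55e-06 = 0.
x = (−Kb + √(Kb² + 4·Kb·C₀))/2 = 1.55 × 10^-3 M
pOH = 2.81, so pH = 14.00 − pOH = 11.19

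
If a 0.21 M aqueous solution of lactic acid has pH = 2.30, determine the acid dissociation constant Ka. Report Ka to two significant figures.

[H+] = 10^(-2.30) = 5.01 × 10^-3 M
At equilibrium [HA] = 0.21 − 5.01 × 10^-3 = 2.05 × 10^-1 M
Ka = [H+][A-]/[HA] = (5.01 × 10^-3)² / 2.05 × 10^-1 = 1.2 × 10^-4

Ka = 1.2 × 10^-4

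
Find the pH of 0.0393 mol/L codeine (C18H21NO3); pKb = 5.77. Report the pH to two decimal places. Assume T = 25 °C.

pH = 10.41

C18H21NO3 + H2O ⇌ C18H22NO3+ + OH-
Kb = 10^(−5.77) = 1.70 × 10^-6
From the ICE table, Kb = x²/(0.0393 − x) = 1.70 × 10^-6.
Since Kb ≪ C₀, x ≈ √(Kb·C₀) = 2.58 × 10^-4 M.
pOH = −log(2.58 × 10^-4) = 3.59; pH = 14.00 − 3.59 = 10.41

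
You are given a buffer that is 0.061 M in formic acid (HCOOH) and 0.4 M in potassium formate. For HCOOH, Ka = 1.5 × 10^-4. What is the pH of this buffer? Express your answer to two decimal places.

pH = 4.64

pKa = −log(1.5 × 10^-4) = 3.824
pH = pKa + log([A⁻]/[HA]) = 3.824 + log(0.4/0.061)
pH = 3.824 + (+0.817) = 4.64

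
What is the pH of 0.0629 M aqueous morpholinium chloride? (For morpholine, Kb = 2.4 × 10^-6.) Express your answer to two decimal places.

pH = 4.79

C4H8ONH2+ is the conjugate acid of the weak base C4H8ONH.
Ka = Kw/Kb = 1.0×10^-14 / 2.4 × 10^-6 = 4.17 × 10^-9
Ka = [H+]²/(0.0629 − [H+]) = 4.17 × 10^-9
Neglecting [H+] in the denominator: [H+] = √(4.17 × 10^-9 × 0.0629) = 1.62 × 10^-5 M
([H+]/C₀ = 0.026% < 5%, so the approximation holds.)
pH = −log(1.62 × 10^-5) = 4.79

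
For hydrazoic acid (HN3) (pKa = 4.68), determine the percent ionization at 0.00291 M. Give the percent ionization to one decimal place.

8.1%

HN3 ⇌ N3- + H+; let x = [H+] at equilibrium.
Ka = 10^(−4.68) = 2.09 × 10^-5
Ka = x²/(C₀ − x); solving the quadratic gives x = 2.36 × 10^-4 M.
% ionization = x/C₀ × 100% = 2.36 × 10^-4/0.00291 × 100% = 8.1%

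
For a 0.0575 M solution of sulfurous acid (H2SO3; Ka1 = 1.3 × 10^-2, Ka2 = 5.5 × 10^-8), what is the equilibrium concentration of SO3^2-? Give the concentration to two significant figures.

First ionization gives [H+] ≈ [HSO3-] = 2.16 × 10^-2 M.
Second step: Ka2 = [H+][SO3^2-]/[HSO3-] ≈ [SO3^2-] (since [H+] ≈ [HSO3-]).
So [SO3^2-] ≈ Ka2.

5.5 × 10^-8 M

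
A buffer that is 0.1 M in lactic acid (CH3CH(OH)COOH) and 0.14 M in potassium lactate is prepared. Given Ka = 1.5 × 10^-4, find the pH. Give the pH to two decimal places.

pH = 3.97

pKa = −log(1.5 × 10^-4) = 3.824
pH = pKa + log([A⁻]/[HA]) = 3.824 + log(0.14/0.1)
pH = 3.824 + (+0.146) = 3.97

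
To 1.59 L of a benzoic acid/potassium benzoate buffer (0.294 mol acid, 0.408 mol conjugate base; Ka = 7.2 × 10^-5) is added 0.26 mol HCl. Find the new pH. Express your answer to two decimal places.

pH = 3.57

After neutralization: n(C6H5COOH) = 0.554 mol, n(C6H5COO-) = 0.148 mol.
pKa = −log(7.2 × 10^-5) = 4.143
pH = pKa + log([A⁻]/[HA]) = 4.143 + log(0.148/0.554) = 4.143 -0.573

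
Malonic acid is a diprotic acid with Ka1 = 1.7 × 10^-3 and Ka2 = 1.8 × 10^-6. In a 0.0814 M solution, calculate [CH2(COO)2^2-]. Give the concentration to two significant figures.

1.8 × 10^-6 M

First ionization gives [H+] ≈ [CH2(COOH)COO-] = 1.09 × 10^-2 M.
Second step: Ka2 = [H+][CH2(COO)2^2-]/[CH2(COOH)COO-] ≈ [CH2(COO)2^2-] (since [H+] ≈ [CH2(COOH)COO-]).
So [CH2(COO)2^2-] ≈ Ka2.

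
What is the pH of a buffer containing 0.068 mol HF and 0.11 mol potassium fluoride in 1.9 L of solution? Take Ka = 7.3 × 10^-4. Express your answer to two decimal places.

pH = 3.35

pKa = −log(7.3 × 10^-4) = 3.137
Henderson–Hasselbalch: pH = pKa + log([F-]/[HF]) = 3.137 + log(0.11/0.068)
pH = 3.137 + (+0.209) = 3.35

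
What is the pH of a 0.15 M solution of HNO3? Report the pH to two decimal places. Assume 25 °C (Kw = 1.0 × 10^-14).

pH = 0.82

HNO3 is a strong acid and dissociates completely, so [H+] = 0.15 M.
pH = -log(0.15) = 0.82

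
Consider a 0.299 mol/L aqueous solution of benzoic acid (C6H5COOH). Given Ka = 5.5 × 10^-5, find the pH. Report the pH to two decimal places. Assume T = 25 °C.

pH = 2.39

C6H5COOH ⇌ C6H5COO- + H+
Ka = [H+]²/(0.299 − [H+]) = 5.5 × 10^-5
Since Ka ≪ C₀, [H+] ≈ √(Ka·C₀) = 4.06 × 10^-3 M.
pH = −log[H+] = −log(4.06 × 10^-3) = 2.39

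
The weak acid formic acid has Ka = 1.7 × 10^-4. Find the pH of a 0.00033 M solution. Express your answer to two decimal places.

HCOOH ⇌ HCOO- + H+
Let x = [H+] at equilibrium. Ka = x²/(0.00033 − x).
Here C₀/Ka ≈ 1.94, so the small-x approximation fails. Use the quadratic:
x = [−0.00017 + √(0.00017² + 2.24e-07)]/2 = 1.67 × 10^-4 M
pH = −log(1.67 × 10^-4) = 3.78

pH = 3.78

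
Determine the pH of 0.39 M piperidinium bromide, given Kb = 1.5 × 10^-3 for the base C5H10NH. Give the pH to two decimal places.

C5H10NH2+ is the conjugate acid of the weak base C5H10NH.
Ka = Kw/Kb = 1.0×10^-14 / 1.5 × 10^-3 = 6.67 × 10^-12
From the ICE table, Ka = x²/(0.39 − x) = 6.67 × 10^-12.
Neglecting x in the denominator: x = √(6.67 × 10^-12 × 0.39) = 1.61 × 10^-6 M
(x/C₀ = 0.00041% < 5%, so the approximation holds.)
pH = −log[H+] = −log(1.61 × 10^-6) = 5.79

pH = 5.79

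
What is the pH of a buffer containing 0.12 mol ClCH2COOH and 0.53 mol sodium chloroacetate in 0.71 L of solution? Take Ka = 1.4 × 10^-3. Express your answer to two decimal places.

pKa = −log(1.4 × 10^-3) = 2.854
Henderson–Hasselbalch: pH = pKa + log([ClCH2COO-]/[ClCH2COOH]) = 2.854 + log(0.53/0.12)
pH = 2.854 + (+0.645) = 3.50

pH = 3.50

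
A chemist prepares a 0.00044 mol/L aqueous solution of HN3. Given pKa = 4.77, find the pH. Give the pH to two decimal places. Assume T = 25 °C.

pH = 4.11

HN3 ⇌ N3- + H+
Ka = 10^(−4.77) = 1.70 × 10^-5
From the ICE table, Ka = [H+]²/(0.00044 − [H+]) = 1.70 × 10^-5.
[H+] is not negligible relative to C₀; solve [H+]² + 1.7e-05·[H+] − 7.48e-09 = 0.
[H+] = [−1.7e-05 + √(1.7e-05² + 2.99e-08)]/2 = 7.84 × 10^-5 M
pH = −log[H+] = −log(7.84 × 10^-5) = 4.11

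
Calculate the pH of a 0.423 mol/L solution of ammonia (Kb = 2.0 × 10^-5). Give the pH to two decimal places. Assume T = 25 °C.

pH = 11.46

NH3 + H2O ⇌ NH4+ + OH-
Let x = [OH-] at equilibrium. Kb = x²/(0.423 − x).
Since Kb ≪ C₀, x ≈ √(Kb·C₀) = 2.91 × 10^-3 M.
pOH = 2.54, so pH = 14.00 − pOH = 11.46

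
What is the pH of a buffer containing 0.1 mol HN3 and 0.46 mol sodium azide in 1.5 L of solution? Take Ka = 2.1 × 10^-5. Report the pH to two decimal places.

pH = 5.34

pKa = −log(2.1 × 10^-5) = 4.678
pH = pKa + log([A⁻]/[HA]) = 4.678 + log(0.46/0.1)
pH = 4.678 + (+0.663) = 5.34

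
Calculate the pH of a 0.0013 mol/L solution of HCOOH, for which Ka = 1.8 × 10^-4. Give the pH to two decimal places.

pH = 3.40

HCOOH ⇌ HCOO- + H+
From the ICE table, Ka = [H+]²/(0.0013 − [H+]) = 1.8 × 10^-4.
Here C₀/Ka ≈ 7.22, so the small-[H+] approximation fails. Use the quadratic:
[H+] = (−Ka + √(Ka² + 4·Ka·C₀))/2 = 4.02 × 10^-4 M
pH = −log[H+] = −log(4.02 × 10^-4) = 3.40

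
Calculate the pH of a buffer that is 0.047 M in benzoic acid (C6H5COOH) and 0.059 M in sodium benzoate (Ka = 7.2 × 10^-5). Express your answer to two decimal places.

pH = 4.24

pKa = −log(7.2 × 10^-5) = 4.143
Henderson–Hasselbalch: pH = pKa + log([C6H5COO-]/[C6H5COOH]) = 4.143 + log(0.059/0.047)
pH = 4.143 + (+0.099) = 4.24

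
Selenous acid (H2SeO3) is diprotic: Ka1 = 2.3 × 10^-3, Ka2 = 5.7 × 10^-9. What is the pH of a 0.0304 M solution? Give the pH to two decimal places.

Ka1 ≫ Ka2, so treat the first dissociation as the only significant source of H+.
Ka1 = x²/(0.0304 − x) = 2.3 × 10^-3
Solving the quadratic: x = (−Ka1 + √(Ka1² + 4·Ka1·C₀))/2 = 7.29 × 10^-3 M
pH = −log(7.29 × 10^-3) = 2.14

pH = 2.14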